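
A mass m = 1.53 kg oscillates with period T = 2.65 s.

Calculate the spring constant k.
T = 2π√(m/k) → k = m(2π/T)² = 1.53×(2π/2.65)² = 8.601 N/m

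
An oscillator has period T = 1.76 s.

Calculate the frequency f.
f = 1/T = 1/1.76 = 0.5682 Hz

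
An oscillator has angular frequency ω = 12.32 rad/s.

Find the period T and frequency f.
T = 2π/ω = 2π/12.32 = 0.51 s; f = ω/2π = 1.961 Hz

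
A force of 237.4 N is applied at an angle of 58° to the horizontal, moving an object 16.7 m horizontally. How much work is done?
W = Fd cosθ = 237.4×16.7×cos(58°) = 2100.9 J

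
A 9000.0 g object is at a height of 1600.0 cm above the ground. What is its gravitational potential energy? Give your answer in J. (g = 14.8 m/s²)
PE = mgh = 9 kg × 14.8 m/s² × 16 m = 2131 J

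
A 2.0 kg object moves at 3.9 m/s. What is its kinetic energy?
KE = ½mv² = ½×2.0×3.9² = 15.21 J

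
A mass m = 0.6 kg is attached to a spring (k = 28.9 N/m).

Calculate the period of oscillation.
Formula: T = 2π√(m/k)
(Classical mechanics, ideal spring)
T = 2π√(m/k) = 2π√(0.6/28.9) = 0.9053 s; f = 1/T = 1.105 Hz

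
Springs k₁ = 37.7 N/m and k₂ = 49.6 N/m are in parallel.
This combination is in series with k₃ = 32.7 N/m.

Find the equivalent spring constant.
k₁₂ = k₁ + k₂ = 87.3 N/m (parallel)
1/k_eq = 1/k₁₂ + 1/k₃ → k_eq = 23.79 N/m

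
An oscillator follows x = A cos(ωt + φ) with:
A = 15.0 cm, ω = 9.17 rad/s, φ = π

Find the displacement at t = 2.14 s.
x = A cos(ωt + φ) = 15.0×cos(9.17×2.14 + π) = -10.72 cm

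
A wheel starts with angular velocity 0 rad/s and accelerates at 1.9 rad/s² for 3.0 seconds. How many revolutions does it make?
θ = ω₀t + ½αt² = 0×3.0 + ½×1.9×3.0² = 8.55 rad
Revolutions = θ/(2π) = 8.55/(2π) = 1.36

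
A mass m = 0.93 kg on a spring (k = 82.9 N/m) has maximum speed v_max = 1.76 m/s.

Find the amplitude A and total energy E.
½mv²_max = ½kA² → A = v_max√(m/k) = 1.76×√(0.93/82.9) = 0.1864 m = 18.64 cm
E = ½mv²_max = ½×0.93×1.76² = 1.44 J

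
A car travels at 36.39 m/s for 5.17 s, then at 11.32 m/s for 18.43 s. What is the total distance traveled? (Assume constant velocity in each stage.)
d₁ = v₁t₁ = 36.39 × 5.17 = 188.136 m
d₂ = v₂t₂ = 11.32 × 18.43 = 208.628 m
d_total = 188.136 + 208.628 = 396.76 m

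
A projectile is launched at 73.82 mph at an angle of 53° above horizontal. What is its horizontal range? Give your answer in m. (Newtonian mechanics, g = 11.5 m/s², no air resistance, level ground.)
R = v₀² sin(2θ) / g (with unit conversion) = 91.03 m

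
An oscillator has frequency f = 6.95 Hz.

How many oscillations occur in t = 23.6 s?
n = f×t = 6.95×23.6 = 164 oscillations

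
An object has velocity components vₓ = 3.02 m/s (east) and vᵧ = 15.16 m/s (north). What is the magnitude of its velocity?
|v| = √(vₓ² + vᵧ²) = √(3.02² + 15.16²) = √(238.946) = 15.46 m/s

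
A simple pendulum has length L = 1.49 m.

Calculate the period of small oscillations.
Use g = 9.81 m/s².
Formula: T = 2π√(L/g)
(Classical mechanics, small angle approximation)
T = 2π√(L/g) = 2π√(1.49/9.81) = 2.449 s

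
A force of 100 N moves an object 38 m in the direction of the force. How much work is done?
W = Fd = 100×38 = 3800.0 J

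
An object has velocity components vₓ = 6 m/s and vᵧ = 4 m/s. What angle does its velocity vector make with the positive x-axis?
θ = arctan(vᵧ/vₓ) = arctan(4/6) = 33.69°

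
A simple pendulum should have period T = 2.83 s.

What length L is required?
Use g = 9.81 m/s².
T = 2π√(L/g) → L = g(T/2π)² = 9.81×(2.83/2π)² = 1.99 m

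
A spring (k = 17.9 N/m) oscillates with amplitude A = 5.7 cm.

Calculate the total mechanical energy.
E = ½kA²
E = ½kA² = ½×17.9×(0.057)² = 0.02908 J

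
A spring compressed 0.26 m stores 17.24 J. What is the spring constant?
PE = ½kx² → k = 2PE/x² = 2×17.24/0.26² = 510.1 N/m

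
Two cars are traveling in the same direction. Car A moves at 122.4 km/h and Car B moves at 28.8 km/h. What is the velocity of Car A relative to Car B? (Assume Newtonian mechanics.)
v_rel = v_A - v_B = 122.4 - 28.8 = 93.6 km/h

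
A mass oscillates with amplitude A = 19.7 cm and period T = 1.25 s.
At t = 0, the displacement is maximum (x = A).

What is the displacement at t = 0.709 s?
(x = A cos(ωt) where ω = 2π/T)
ω = 2π/T = 2π/1.25 = 5.027 rad/s
x = A cos(ωt) = 19.7×cos(5.027×0.709) = -17.97 cm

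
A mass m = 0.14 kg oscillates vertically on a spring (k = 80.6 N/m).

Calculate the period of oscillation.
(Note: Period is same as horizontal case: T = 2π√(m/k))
T = 2π√(m/k) = 2π√(0.14/80.6) = 0.2619 s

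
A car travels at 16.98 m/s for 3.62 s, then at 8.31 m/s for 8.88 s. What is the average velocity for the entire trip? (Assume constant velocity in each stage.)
d₁ = v₁t₁ = 16.98 × 3.62 = 61.4676 m
d₂ = v₂t₂ = 8.31 × 8.88 = 73.7928 m
d_total = 135.26 m, t_total = 12.5 s
v_avg = d_total/t_total = 135.26/12.5 = 10.82 m/s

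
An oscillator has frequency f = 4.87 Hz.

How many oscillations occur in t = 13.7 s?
n = f×t = 4.87×13.7 = 66.72 oscillations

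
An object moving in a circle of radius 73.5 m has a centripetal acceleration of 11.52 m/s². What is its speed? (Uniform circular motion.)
v = √(a_c × r) = √(11.52 × 73.5) = 29.1 m/s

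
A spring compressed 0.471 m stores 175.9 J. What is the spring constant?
PE = ½kx² → k = 2PE/x² = 2×175.9/0.471² = 1586.0 N/m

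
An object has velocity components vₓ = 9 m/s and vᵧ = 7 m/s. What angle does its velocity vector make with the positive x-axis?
θ = arctan(vᵧ/vₓ) = arctan(7/9) = 37.87°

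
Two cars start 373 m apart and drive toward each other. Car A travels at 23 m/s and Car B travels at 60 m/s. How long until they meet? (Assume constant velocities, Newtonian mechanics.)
Combined speed: v_combined = 23 + 60 = 83 m/s
Time to meet: t = d/83 = 373/83 = 4.49 s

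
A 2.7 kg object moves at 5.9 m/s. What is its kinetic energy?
KE = ½mv² = ½×2.7×5.9² = 46.9935 J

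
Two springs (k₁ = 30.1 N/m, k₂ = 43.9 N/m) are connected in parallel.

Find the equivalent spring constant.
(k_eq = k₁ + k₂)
k_eq = k₁ + k₂ = 30.1 + 43.9 = 74 N/m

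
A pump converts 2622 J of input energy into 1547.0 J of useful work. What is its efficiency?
η = W_out/W_in = 1547.0/2622 = 0.59 = 59.0%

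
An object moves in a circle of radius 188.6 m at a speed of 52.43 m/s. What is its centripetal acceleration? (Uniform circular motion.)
a_c = v²/r = 52.43²/188.6 = 2748.9/188.6 = 14.58 m/s²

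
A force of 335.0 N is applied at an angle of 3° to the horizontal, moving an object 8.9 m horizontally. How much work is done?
W = Fd cosθ = 335.0×8.9×cos(3°) = 2977.4 J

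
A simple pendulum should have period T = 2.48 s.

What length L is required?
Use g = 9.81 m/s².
T = 2π√(L/g) → L = g(T/2π)² = 9.81×(2.48/2π)² = 1.528 m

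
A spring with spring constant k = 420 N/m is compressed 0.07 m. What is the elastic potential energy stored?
PE = ½kx² = ½×420×0.07² = 1.029 J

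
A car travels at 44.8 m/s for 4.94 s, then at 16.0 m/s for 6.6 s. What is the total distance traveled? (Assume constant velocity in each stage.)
d₁ = v₁t₁ = 44.8 × 4.94 = 221.312 m
d₂ = v₂t₂ = 16.0 × 6.6 = 105.6 m
d_total = 221.312 + 105.6 = 326.91 m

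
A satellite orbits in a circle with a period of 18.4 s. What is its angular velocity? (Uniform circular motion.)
ω = 2π/T = 2π/18.4 = 0.3415 rad/s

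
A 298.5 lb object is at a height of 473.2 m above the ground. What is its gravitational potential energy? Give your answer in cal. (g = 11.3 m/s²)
PE = mgh = 135.4 kg × 11.3 m/s² × 473.2 m = 7.24e+05 J = 173000.0 cal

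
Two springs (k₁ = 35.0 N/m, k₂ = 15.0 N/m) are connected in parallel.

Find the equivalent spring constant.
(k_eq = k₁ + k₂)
k_eq = k₁ + k₂ = 35.0 + 15.0 = 50 N/m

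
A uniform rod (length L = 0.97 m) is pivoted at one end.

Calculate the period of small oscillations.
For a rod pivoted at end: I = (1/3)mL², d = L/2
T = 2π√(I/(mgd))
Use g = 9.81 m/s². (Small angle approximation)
I/m = (1/3)L² = 0.3136 m²; d = L/2 = 0.485 m
T = 2π√(I/(mgd)) = 2π√(0.3136/(9.81×0.485)) = 1.613 s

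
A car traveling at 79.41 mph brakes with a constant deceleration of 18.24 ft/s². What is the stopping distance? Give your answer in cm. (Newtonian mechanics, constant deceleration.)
d = v₀² / (2a) (with unit conversion) = 11330.0 cm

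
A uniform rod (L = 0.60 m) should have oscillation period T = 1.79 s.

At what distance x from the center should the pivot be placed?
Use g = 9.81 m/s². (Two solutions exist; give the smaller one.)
T = 2π√((L²/12 + x²)/(gx)). Let c = T²g/(4π²) = 0.7962.
x² − cx + L²/12 = 0 → x = (c − √(c² − L²/3))/2 = 0.03965 m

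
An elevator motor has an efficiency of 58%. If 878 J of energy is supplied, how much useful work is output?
W_out = η × W_in = 0.58 × 878 = 509.24 J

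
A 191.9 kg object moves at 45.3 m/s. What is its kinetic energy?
KE = ½mv² = ½×191.9×45.3² = 196898.0 J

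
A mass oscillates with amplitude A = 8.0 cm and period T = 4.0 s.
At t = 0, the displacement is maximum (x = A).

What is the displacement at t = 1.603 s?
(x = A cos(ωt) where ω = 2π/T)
ω = 2π/T = 2π/4.0 = 1.571 rad/s
x = A cos(ωt) = 8.0×cos(1.571×1.603) = -6.494 cm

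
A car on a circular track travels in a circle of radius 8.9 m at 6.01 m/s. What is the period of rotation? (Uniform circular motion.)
T = 2πr/v = 2π×8.9/6.01 = 9.3 s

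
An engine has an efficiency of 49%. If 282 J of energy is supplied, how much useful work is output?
W_out = η × W_in = 0.49 × 282 = 138.18 J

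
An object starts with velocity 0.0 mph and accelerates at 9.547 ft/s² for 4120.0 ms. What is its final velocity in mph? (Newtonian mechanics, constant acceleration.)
v = v₀ + at (with unit conversion) = 26.82 mph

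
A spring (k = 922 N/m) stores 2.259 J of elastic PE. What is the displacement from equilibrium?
PE = ½kx² → x = √(2PE/k) = √(2×2.259/922) = 0.07 m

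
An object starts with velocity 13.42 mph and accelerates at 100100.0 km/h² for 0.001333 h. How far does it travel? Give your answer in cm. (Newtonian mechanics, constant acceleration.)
d = v₀t + ½at² (with unit conversion) = 11770.0 cm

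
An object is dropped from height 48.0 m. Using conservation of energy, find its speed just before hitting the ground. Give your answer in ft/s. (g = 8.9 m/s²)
mgh = ½mv² → v = √(2gh) = √(2×8.9×48) = 29.23 m/s = 95.9 ft/s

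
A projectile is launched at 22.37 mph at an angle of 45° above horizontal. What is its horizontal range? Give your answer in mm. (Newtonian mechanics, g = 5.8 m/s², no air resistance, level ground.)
R = v₀² sin(2θ) / g (with unit conversion) = 17240.0 mm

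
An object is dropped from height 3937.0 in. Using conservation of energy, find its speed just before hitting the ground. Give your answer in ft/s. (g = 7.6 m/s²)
mgh = ½mv² → v = √(2gh) = √(2×7.6×100) = 38.99 m/s = 127.9 ft/s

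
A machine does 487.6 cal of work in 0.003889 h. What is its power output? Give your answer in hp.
P = W/t = 2040 J / 14 s = 145.7 W = 0.1954 hp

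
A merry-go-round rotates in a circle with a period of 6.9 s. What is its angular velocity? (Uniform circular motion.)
ω = 2π/T = 2π/6.9 = 0.9106 rad/s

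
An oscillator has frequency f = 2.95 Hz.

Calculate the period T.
T = 1/f = 1/2.95 = 0.339 s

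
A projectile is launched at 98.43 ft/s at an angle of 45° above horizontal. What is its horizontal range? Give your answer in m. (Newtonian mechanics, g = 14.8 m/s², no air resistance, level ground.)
R = v₀² sin(2θ) / g (with unit conversion) = 60.82 m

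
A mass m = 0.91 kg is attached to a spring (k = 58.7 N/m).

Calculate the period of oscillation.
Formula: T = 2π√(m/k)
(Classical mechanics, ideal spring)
T = 2π√(m/k) = 2π√(0.91/58.7) = 0.7823 s; f = 1/T = 1.278 Hz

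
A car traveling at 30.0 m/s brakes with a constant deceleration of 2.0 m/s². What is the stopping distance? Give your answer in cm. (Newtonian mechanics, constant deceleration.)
d = v₀² / (2a) (with unit conversion) = 22500.0 cm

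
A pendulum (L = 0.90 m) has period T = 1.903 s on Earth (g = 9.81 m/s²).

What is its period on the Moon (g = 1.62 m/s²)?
T = 2π√(L/g), so T_moon/T_earth = √(g_earth/g_moon)
T_moon = 2π√(0.9/1.62) = 4.683 s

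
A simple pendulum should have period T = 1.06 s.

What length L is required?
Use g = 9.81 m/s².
T = 2π√(L/g) → L = g(T/2π)² = 9.81×(1.06/2π)² = 0.2792 m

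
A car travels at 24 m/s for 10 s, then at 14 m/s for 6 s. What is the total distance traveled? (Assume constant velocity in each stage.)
d₁ = v₁t₁ = 24 × 10 = 240 m
d₂ = v₂t₂ = 14 × 6 = 84 m
d_total = 240 + 84 = 324 m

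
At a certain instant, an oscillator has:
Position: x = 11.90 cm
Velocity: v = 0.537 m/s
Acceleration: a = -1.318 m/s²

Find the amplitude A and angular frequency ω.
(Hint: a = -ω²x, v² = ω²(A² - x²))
a = −ω²x → ω = √(|a|/x) = √(1.318/0.119) = 3.328 rad/s
v² = ω²(A² − x²) → A = √(x² + v²/ω²) = √(0.119² + 0.537²/3.328²) = 0.2005 m = 20.05 cm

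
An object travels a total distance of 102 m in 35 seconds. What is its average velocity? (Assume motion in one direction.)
v_avg = Δd / Δt = 102 / 35 = 2.91 m/s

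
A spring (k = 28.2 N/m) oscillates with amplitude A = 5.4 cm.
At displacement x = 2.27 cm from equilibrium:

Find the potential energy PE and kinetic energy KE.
E_total = ½kA² = ½×28.2×(0.054)² = 0.04112 J
PE = ½kx² = ½×28.2×(0.0227)² = 0.007266 J
KE = E_total − PE = 0.03385 J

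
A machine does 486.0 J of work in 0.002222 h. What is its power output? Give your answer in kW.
P = W/t = 486 J / 7.999 s = 60.76 W = 0.06076 kW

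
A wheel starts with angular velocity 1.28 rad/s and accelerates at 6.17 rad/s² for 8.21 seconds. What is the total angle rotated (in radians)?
θ = ω₀t + ½αt² = 1.28×8.21 + ½×6.17×8.21² = 218.45 rad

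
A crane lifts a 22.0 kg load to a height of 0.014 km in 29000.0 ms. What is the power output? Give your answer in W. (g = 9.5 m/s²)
W = mgh = 22×9.5×14 = 2926 J
P = W/t = 2926/29 = 100.9 W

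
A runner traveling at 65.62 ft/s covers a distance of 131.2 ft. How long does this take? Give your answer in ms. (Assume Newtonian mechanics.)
t = d/v (with unit conversion) = 1999.0 ms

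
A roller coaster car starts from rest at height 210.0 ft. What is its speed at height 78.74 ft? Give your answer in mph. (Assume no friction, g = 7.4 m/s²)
mgh₁ = ½mv₂² + mgh₂ → v₂ = √(2g(h₁−h₂)) = √(2×7.4×(64.01−24)) = 24.33 m/s = 54.43 mph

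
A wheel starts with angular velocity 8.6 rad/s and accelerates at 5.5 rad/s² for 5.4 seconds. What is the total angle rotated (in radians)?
θ = ω₀t + ½αt² = 8.6×5.4 + ½×5.5×5.4² = 126.63 rad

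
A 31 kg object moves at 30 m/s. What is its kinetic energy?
KE = ½mv² = ½×31×30² = 13950.0 J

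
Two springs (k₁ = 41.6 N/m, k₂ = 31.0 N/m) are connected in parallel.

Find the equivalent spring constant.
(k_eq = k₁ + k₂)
k_eq = k₁ + k₂ = 41.6 + 31.0 = 72.6 N/m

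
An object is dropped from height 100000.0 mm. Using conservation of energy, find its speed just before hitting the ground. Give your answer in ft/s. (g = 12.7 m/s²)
mgh = ½mv² → v = √(2gh) = √(2×12.7×100) = 50.4 m/s = 165.3 ft/s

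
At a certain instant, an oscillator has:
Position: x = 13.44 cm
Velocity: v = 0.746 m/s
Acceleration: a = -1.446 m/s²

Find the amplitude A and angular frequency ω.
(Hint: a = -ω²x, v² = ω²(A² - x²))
a = −ω²x → ω = √(|a|/x) = √(1.446/0.1344) = 3.28 rad/s
v² = ω²(A² − x²) → A = √(x² + v²/ω²) = √(0.1344² + 0.746²/3.28²) = 0.2642 m = 26.42 cm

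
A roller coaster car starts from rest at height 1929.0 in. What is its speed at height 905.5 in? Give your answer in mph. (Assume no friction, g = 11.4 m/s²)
mgh₁ = ½mv₂² + mgh₂ → v₂ = √(2g(h₁−h₂)) = √(2×11.4×(49−23)) = 24.35 m/s = 54.46 mph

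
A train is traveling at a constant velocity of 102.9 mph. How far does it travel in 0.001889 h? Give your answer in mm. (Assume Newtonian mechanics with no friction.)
d = vt (with unit conversion) = 312800.0 mm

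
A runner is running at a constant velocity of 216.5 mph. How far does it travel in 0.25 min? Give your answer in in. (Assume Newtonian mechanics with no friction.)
d = vt (with unit conversion) = 57160.0 in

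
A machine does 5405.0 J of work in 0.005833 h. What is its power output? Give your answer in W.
P = W/t = 5405 J / 21 s = 257.4 W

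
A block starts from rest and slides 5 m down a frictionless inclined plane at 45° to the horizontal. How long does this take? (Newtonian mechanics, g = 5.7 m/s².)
a = g sin(θ) = 5.7 × sin(45°) = 4.03 m/s²
t = √(2d/a) = √(2 × 5 / 4.03) = 1.58 s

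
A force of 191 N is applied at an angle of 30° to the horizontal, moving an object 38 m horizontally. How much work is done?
W = Fd cosθ = 191×38×cos(30°) = 6285.6 J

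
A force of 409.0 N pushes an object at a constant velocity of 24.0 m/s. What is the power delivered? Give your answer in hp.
P = Fv = 409 N × 24 m/s = 9816 W = 13.16 hp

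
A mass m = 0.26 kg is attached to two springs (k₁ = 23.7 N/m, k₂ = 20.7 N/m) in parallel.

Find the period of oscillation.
k_eq = k₁+k₂ = 44.4 N/m
T = 2π√(m/k_eq) = 2π√(0.26/44.4) = 0.4808 s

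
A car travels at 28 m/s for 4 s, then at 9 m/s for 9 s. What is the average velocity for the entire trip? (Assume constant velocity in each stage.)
d₁ = v₁t₁ = 28 × 4 = 112 m
d₂ = v₂t₂ = 9 × 9 = 81 m
d_total = 193 m, t_total = 13 s
v_avg = d_total/t_total = 193/13 = 14.85 m/s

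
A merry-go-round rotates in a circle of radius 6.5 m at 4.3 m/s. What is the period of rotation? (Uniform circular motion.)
T = 2πr/v = 2π×6.5/4.3 = 9.5 s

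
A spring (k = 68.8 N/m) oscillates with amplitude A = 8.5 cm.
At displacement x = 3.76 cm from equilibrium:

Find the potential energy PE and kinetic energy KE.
E_total = ½kA² = ½×68.8×(0.085)² = 0.2485 J
PE = ½kx² = ½×68.8×(0.0376)² = 0.04863 J
KE = E_total − PE = 0.1999 J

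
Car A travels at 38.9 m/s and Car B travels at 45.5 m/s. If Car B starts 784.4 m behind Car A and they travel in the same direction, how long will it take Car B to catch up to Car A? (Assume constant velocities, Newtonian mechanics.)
Relative speed: v_rel = 45.5 - 38.9 = 6.6 m/s
Time to catch: t = d₀/v_rel = 784.4/6.6 = 118.85 s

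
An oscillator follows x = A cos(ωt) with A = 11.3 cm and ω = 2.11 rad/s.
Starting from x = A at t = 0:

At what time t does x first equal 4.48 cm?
cos(ωt) = x/A = 4.48/11.3 = 0.3965
ωt = arccos(0.3965) = 1.163 rad
t = 1.163/2.11 = 0.5513 s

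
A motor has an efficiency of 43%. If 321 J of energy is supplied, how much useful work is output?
W_out = η × W_in = 0.43 × 321 = 138.03 J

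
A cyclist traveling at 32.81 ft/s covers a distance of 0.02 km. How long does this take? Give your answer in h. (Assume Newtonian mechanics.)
t = d/v (with unit conversion) = 0.0005555 h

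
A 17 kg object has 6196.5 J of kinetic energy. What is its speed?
KE = ½mv² → v = √(2KE/m) = √(2×6196.5/17) = 27.0 m/s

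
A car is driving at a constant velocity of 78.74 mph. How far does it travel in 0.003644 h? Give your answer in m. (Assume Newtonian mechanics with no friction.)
d = vt (with unit conversion) = 461.8 m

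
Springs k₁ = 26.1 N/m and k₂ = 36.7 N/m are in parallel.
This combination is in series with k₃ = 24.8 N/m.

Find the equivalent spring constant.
k₁₂ = k₁ + k₂ = 62.8 N/m (parallel)
1/k_eq = 1/k₁₂ + 1/k₃ → k_eq = 17.78 N/m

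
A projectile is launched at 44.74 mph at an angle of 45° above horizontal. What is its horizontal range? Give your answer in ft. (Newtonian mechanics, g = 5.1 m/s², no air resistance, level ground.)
R = v₀² sin(2θ) / g (with unit conversion) = 257.3 ft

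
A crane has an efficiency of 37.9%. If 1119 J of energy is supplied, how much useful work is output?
W_out = η × W_in = 0.379 × 1119 = 424.1 J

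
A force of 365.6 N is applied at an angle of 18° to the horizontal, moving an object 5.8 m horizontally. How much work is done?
W = Fd cosθ = 365.6×5.8×cos(18°) = 2016.7 J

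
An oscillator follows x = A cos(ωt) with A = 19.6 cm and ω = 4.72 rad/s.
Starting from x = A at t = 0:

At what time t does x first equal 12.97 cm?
cos(ωt) = x/A = 12.97/19.6 = 0.6617
ωt = arccos(0.6617) = 0.8477 rad
t = 0.8477/4.72 = 0.1796 s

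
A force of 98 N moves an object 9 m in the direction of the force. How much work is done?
W = Fd = 98×9 = 882.0 J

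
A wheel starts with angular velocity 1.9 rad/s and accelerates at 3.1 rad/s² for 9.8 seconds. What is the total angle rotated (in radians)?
θ = ω₀t + ½αt² = 1.9×9.8 + ½×3.1×9.8² = 167.48 rad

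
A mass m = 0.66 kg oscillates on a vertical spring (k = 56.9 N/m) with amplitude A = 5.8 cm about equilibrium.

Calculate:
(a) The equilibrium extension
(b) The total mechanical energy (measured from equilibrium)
x_eq = mg/k = 0.66×9.81/56.9 = 0.1138 m = 11.38 cm
E = ½kA² = ½×56.9×(0.058)² = 0.09571 J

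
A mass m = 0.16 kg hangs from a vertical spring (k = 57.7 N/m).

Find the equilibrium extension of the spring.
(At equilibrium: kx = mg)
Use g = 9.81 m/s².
x_eq = mg/k = 0.16×9.81/57.7 = 0.0272 m = 2.72 cm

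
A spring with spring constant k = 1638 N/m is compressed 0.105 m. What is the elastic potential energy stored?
PE = ½kx² = ½×1638×0.105² = 9.029 J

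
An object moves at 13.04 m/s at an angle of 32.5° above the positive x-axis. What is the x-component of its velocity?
vₓ = v cos(θ) = 13.04 × cos(32.5°) = 11.0 m/s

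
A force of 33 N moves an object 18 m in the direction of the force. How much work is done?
W = Fd = 33×18 = 594.0 J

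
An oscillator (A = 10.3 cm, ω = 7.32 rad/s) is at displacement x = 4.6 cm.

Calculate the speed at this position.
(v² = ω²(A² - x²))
v = ω√(A² − x²) = 7.32×√(0.103² − 0.046²) = 0.6746 m/s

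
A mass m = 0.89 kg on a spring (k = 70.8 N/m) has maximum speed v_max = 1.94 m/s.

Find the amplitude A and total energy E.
½mv²_max = ½kA² → A = v_max√(m/k) = 1.94×√(0.89/70.8) = 0.2175 m = 21.75 cm
E = ½mv²_max = ½×0.89×1.94² = 1.675 J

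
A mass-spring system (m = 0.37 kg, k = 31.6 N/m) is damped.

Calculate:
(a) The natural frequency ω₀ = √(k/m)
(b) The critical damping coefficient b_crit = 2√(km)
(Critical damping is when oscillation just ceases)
ω₀ = √(k/m) = √(31.6/0.37) = 9.242 rad/s
b_crit = 2√(km) = 2√(31.6×0.37) = 6.839 kg/s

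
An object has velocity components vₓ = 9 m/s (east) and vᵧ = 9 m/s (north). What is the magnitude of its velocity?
|v| = √(vₓ² + vᵧ²) = √(9² + 9²) = √(162) = 12.73 m/s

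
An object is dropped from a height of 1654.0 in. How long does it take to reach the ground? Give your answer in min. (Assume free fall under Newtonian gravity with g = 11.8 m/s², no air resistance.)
t = √(2h/g) (with unit conversion) = 0.04447 min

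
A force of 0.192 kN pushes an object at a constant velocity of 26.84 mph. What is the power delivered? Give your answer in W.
P = Fv = 192 N × 12 m/s = 2304 W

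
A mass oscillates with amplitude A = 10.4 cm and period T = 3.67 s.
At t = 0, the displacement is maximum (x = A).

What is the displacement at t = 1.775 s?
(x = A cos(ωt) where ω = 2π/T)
ω = 2π/T = 2π/3.67 = 1.712 rad/s
x = A cos(ωt) = 10.4×cos(1.712×1.775) = -10.35 cm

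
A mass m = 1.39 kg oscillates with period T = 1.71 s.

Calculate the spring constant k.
T = 2π√(m/k) → k = m(2π/T)² = 1.39×(2π/1.71)² = 18.77 N/m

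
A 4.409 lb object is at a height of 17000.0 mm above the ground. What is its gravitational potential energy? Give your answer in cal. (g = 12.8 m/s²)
PE = mgh = 2 kg × 12.8 m/s² × 17 m = 435.2 J = 104.0 cal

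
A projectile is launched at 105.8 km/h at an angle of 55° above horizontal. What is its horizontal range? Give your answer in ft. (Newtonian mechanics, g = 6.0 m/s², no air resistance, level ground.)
R = v₀² sin(2θ) / g (with unit conversion) = 443.8 ft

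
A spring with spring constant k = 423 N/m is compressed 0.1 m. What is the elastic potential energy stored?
PE = ½kx² = ½×423×0.1² = 2.115 J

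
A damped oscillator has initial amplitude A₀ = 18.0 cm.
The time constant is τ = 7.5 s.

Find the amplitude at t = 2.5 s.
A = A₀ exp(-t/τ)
A = A₀ exp(−t/τ) = 18.0×exp(−2.5/7.5) = 12.9 cm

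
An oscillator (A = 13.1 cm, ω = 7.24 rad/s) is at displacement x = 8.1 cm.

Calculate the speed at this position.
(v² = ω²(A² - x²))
v = ω√(A² − x²) = 7.24×√(0.131² − 0.081²) = 0.7454 m/s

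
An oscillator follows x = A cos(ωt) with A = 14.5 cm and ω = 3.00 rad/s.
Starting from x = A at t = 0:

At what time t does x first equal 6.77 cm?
cos(ωt) = x/A = 6.77/14.5 = 0.4669
ωt = arccos(0.4669) = 1.085 rad
t = 1.085/3.0 = 0.3617 s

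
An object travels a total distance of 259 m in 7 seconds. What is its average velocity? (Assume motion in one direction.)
v_avg = Δd / Δt = 259 / 7 = 37.0 m/s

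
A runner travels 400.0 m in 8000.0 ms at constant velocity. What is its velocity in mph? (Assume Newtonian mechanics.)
v = d/t (with unit conversion) = 111.8 mph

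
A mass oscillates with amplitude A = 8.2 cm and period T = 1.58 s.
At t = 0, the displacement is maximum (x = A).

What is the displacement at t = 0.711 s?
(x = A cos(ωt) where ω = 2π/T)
ω = 2π/T = 2π/1.58 = 3.977 rad/s
x = A cos(ωt) = 8.2×cos(3.977×0.711) = -7.799 cm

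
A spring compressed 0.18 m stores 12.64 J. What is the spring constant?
PE = ½kx² → k = 2PE/x² = 2×12.64/0.18² = 780.2 N/m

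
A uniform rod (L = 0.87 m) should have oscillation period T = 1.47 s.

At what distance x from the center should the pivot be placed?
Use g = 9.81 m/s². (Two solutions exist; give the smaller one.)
T = 2π√((L²/12 + x²)/(gx)). Let c = T²g/(4π²) = 0.537.
x² − cx + L²/12 = 0 → x = (c − √(c² − L²/3))/2 = 0.1736 m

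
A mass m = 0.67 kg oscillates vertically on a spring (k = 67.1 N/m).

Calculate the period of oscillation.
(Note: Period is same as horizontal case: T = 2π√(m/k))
T = 2π√(m/k) = 2π√(0.67/67.1) = 0.6279 s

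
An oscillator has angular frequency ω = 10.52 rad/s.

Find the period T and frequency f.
T = 2π/ω = 2π/10.52 = 0.5973 s; f = ω/2π = 1.674 Hz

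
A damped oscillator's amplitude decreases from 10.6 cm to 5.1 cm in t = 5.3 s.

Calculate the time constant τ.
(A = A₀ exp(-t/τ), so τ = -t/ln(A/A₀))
A/A₀ = 5.1/10.6 = 0.4811; ln(A/A₀) = -0.7316
τ = −t/ln(A/A₀) = −5.3/-0.7316 = 7.244 s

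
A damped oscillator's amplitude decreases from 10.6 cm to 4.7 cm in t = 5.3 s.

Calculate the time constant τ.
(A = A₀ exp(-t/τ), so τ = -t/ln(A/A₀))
A/A₀ = 4.7/10.6 = 0.4434; ln(A/A₀) = -0.8133
τ = −t/ln(A/A₀) = −5.3/-0.8133 = 6.517 s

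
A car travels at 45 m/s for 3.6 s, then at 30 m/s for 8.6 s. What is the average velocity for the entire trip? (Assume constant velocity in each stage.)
d₁ = v₁t₁ = 45 × 3.6 = 162 m
d₂ = v₂t₂ = 30 × 8.6 = 258 m
d_total = 420.0 m, t_total = 12.2 s
v_avg = d_total/t_total = 420.0/12.2 = 34.43 m/s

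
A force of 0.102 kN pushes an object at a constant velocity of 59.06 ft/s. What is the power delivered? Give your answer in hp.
P = Fv = 102 N × 18 m/s = 1836 W = 2.462 hp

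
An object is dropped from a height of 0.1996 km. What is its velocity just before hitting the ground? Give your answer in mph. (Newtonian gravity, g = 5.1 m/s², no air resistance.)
v = √(2gh) (with unit conversion) = 100.9 mph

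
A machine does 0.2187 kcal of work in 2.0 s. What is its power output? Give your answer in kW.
P = W/t = 915 J / 2 s = 457.5 W = 0.4575 kW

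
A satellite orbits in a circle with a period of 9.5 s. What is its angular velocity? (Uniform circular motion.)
ω = 2π/T = 2π/9.5 = 0.6614 rad/s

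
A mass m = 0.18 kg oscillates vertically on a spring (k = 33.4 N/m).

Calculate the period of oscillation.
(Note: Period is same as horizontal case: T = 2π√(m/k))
T = 2π√(m/k) = 2π√(0.18/33.4) = 0.4613 s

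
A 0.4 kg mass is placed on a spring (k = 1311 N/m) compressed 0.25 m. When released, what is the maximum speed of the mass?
½kx² = ½mv² → v = x√(k/m) = 0.25×√(1311/0.4) = 14.31 m/s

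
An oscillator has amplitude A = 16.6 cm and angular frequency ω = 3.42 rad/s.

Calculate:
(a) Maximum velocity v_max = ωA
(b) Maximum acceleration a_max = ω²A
v_max = ωA = 3.42×0.166 = 0.5677 m/s
a_max = ω²A = 3.42²×0.166 = 1.942 m/s²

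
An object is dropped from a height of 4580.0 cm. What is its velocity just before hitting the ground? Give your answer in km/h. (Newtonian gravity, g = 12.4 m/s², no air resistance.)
v = √(2gh) (with unit conversion) = 121.3 km/h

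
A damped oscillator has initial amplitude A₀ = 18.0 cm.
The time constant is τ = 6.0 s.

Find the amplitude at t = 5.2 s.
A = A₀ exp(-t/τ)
A = A₀ exp(−t/τ) = 18.0×exp(−5.2/6.0) = 7.566 cm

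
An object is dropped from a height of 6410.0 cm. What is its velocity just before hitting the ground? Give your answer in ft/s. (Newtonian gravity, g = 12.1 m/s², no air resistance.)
v = √(2gh) (with unit conversion) = 129.2 ft/s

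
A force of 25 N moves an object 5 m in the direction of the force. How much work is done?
W = Fd = 25×5 = 125.0 J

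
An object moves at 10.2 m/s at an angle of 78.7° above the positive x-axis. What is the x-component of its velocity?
vₓ = v cos(θ) = 10.2 × cos(78.7°) = 2.0 m/s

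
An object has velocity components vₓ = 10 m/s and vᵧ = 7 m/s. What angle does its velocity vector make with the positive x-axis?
θ = arctan(vᵧ/vₓ) = arctan(7/10) = 34.99°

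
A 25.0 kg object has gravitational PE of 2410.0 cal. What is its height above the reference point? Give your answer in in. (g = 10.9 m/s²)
PE = mgh → h = PE/(mg) = 1.008e+04 J / (25 kg × 10.9 m/s²) = 37 m = 1457.0 in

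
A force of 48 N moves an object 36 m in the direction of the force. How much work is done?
W = Fd = 48×36 = 1728.0 J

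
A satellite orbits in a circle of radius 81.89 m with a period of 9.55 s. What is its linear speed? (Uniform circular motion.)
v = 2πr/T = 2π×81.89/9.55 = 53.88 m/s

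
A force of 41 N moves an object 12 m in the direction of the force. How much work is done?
W = Fd = 41×12 = 492.0 J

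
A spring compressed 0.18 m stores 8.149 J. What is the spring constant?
PE = ½kx² → k = 2PE/x² = 2×8.149/0.18² = 503.0 N/m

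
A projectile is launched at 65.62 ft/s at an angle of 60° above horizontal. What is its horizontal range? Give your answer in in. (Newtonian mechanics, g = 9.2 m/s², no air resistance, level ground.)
R = v₀² sin(2θ) / g (with unit conversion) = 1483.0 in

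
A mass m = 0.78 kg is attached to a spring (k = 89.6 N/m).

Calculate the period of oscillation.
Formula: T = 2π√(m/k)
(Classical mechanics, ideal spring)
T = 2π√(m/k) = 2π√(0.78/89.6) = 0.5862 s; f = 1/T = 1.706 Hz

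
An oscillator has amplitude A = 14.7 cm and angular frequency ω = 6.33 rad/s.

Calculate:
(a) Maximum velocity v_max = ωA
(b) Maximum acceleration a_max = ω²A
v_max = ωA = 6.33×0.147 = 0.9305 m/s
a_max = ω²A = 6.33²×0.147 = 5.89 m/s²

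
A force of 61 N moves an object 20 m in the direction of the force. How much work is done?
W = Fd = 61×20 = 1220.0 J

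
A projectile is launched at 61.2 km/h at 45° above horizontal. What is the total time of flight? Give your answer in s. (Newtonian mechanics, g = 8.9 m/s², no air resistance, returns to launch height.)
T = 2v₀sin(θ)/g (with unit conversion) = 2.701 s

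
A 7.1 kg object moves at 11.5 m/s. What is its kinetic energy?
KE = ½mv² = ½×7.1×11.5² = 469.4875 J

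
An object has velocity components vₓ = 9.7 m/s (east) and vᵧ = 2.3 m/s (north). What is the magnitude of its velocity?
|v| = √(vₓ² + vᵧ²) = √(9.7² + 2.3²) = √(99.38) = 9.97 m/s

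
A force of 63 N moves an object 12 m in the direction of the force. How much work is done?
W = Fd = 63×12 = 756.0 J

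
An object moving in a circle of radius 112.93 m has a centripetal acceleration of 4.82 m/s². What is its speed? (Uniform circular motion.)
v = √(a_c × r) = √(4.82 × 112.93) = 23.33 m/s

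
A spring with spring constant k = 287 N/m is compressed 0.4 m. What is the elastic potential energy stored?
PE = ½kx² = ½×287×0.4² = 22.96 J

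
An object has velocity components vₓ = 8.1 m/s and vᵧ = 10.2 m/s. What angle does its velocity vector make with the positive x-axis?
θ = arctan(vᵧ/vₓ) = arctan(10.2/8.1) = 51.55°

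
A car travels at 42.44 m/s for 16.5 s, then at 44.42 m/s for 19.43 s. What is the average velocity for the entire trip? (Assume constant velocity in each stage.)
d₁ = v₁t₁ = 42.44 × 16.5 = 700.26 m
d₂ = v₂t₂ = 44.42 × 19.43 = 863.081 m
d_total = 1563.34 m, t_total = 35.93 s
v_avg = d_total/t_total = 1563.34/35.93 = 43.51 m/s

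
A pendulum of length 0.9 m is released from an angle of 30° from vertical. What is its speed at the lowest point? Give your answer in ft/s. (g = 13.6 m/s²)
h = L(1 − cosθ) = 0.9×(1 − cos30°) = 0.1206 m
v = √(2gh) = √(2×13.6×0.1206) = 1.811 m/s = 5.942 ft/s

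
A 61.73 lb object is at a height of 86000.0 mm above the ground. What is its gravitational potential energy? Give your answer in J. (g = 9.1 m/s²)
PE = mgh = 28 kg × 9.1 m/s² × 86 m = 2.191e+04 J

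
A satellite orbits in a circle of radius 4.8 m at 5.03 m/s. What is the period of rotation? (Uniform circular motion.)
T = 2πr/v = 2π×4.8/5.03 = 6.0 s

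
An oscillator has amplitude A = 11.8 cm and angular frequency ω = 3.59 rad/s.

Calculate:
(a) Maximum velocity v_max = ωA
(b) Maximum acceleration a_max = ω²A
v_max = ωA = 3.59×0.118 = 0.4236 m/s
a_max = ω²A = 3.59²×0.118 = 1.521 m/s²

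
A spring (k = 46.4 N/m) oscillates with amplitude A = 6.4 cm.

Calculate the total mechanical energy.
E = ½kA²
E = ½kA² = ½×46.4×(0.064)² = 0.09503 J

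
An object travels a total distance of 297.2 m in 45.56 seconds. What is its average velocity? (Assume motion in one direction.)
v_avg = Δd / Δt = 297.2 / 45.56 = 6.52 m/s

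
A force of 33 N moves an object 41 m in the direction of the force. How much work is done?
W = Fd = 33×41 = 1353.0 J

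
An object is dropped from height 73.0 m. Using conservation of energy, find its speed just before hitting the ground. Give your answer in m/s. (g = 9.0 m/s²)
mgh = ½mv² → v = √(2gh) = √(2×9.0×73) = 36.25 m/s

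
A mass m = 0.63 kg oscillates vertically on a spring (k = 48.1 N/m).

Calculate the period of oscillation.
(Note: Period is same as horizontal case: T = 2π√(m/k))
T = 2π√(m/k) = 2π√(0.63/48.1) = 0.7191 s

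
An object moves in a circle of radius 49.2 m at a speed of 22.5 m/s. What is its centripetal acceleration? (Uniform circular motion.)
a_c = v²/r = 22.5²/49.2 = 506.25/49.2 = 10.29 m/s²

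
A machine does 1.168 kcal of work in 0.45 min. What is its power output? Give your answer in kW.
P = W/t = 4887 J / 27 s = 181 W = 0.181 kW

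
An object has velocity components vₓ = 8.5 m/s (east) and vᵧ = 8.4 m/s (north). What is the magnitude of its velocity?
|v| = √(vₓ² + vᵧ²) = √(8.5² + 8.4²) = √(142.81) = 11.95 m/s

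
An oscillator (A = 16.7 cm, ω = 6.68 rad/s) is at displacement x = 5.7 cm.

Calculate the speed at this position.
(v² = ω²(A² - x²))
v = ω√(A² − x²) = 6.68×√(0.167² − 0.057²) = 1.049 m/s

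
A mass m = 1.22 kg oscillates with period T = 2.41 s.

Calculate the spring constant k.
T = 2π√(m/k) → k = m(2π/T)² = 1.22×(2π/2.41)² = 8.293 N/m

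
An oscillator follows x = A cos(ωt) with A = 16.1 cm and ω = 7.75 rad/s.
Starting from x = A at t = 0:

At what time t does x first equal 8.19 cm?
cos(ωt) = x/A = 8.19/16.1 = 0.5087
ωt = arccos(0.5087) = 1.037 rad
t = 1.037/7.75 = 0.1338 s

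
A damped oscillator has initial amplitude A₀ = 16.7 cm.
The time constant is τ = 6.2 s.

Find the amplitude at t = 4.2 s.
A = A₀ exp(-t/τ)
A = A₀ exp(−t/τ) = 16.7×exp(−4.2/6.2) = 8.482 cm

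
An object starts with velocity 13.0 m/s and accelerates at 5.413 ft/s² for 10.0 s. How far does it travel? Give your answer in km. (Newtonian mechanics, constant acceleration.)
d = v₀t + ½at² (with unit conversion) = 0.2125 km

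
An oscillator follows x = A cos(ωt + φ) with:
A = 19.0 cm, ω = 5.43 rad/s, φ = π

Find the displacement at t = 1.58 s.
x = A cos(ωt + φ) = 19.0×cos(5.43×1.58 + π) = 12.61 cm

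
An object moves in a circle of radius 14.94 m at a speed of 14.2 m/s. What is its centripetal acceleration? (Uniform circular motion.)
a_c = v²/r = 14.2²/14.94 = 201.64/14.94 = 13.5 m/s²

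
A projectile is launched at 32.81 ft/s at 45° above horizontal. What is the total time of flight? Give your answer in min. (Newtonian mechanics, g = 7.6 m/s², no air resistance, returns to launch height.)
T = 2v₀sin(θ)/g (with unit conversion) = 0.03101 min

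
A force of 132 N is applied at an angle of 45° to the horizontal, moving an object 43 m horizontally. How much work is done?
W = Fd cosθ = 132×43×cos(45°) = 4013.5 J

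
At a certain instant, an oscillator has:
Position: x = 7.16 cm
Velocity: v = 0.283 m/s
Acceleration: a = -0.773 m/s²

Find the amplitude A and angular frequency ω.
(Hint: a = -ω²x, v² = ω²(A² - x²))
a = −ω²x → ω = √(|a|/x) = √(0.773/0.0716) = 3.286 rad/s
v² = ω²(A² − x²) → A = √(x² + v²/ω²) = √(0.0716² + 0.283²/3.286²) = 0.112 m = 11.2 cm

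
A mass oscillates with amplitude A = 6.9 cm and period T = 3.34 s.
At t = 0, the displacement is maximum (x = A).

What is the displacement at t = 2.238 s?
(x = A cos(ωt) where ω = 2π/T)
ω = 2π/T = 2π/3.34 = 1.881 rad/s
x = A cos(ωt) = 6.9×cos(1.881×2.238) = -3.322 cm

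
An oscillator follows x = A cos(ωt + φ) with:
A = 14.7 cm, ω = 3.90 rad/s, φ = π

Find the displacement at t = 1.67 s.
x = A cos(ωt + φ) = 14.7×cos(3.9×1.67 + π) = -14.31 cm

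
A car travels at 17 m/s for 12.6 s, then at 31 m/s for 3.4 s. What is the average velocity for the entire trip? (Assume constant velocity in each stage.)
d₁ = v₁t₁ = 17 × 12.6 = 214.2 m
d₂ = v₂t₂ = 31 × 3.4 = 105.4 m
d_total = 319.6 m, t_total = 16 s
v_avg = d_total/t_total = 319.6/16 = 19.97 m/s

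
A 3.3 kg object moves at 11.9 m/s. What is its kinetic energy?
KE = ½mv² = ½×3.3×11.9² = 233.6565 J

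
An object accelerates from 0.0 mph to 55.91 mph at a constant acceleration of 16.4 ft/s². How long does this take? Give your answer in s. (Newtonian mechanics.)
t = (v - v₀)/a (with unit conversion) = 5.0 s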